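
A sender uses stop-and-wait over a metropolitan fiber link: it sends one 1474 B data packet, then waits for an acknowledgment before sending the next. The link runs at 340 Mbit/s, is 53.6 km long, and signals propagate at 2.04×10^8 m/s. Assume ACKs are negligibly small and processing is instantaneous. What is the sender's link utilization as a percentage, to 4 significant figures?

t_tx = L/R = 11792/340000000 = 3.46824e-05 s.
t_prop = 53600/204000000 = 0.000262745 s; RTT = 0.00052549 s.
Cycle = t_tx + RTT = 0.000560173 s.
Utilization = t_tx / cycle = 3.46824e-05/0.000560173 = 6.191 %.

6.191 %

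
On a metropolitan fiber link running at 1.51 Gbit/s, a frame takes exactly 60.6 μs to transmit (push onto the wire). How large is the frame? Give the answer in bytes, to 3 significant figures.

11400 bytes

L = R × t_tx = 1510000000 b/s × 6.06e-05 s = 91506 bits.
In bytes: 91506 / 8 = 11400 bytes.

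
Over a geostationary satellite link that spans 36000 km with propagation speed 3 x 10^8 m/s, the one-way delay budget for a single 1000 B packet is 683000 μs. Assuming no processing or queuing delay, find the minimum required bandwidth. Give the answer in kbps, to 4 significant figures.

14.21 kbps

L = 8000 bits.
Propagation delay = 36000000 / 300000000 = 120000 μs.
Transmission budget = 683000 − 120000 = 563000 μs.
R ≥ L / t_tx = 8000 bits / 0.563 s = 14.21 kbps.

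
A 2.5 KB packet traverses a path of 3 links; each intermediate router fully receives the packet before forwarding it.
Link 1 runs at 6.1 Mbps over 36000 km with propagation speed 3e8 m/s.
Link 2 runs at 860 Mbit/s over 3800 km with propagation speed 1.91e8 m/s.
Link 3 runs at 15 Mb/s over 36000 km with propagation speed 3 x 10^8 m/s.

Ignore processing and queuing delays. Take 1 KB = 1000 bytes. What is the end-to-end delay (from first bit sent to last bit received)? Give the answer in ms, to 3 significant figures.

265 ms

L = 20000 bits.
Transmission delays (L/R per hop): 3.27869, 0.0232558, 1.33333 ms; sum = 4.63528 ms.
Propagation delays (d/s per hop): 120, 19.8953, 120 ms; sum = 259.895 ms.
End-to-end = 265 ms.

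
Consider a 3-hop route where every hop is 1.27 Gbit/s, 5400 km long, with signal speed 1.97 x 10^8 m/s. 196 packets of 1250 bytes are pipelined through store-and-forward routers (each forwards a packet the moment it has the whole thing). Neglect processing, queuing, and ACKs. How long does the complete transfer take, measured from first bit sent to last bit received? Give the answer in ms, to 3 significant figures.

Per-hop transmission t_tx = L/R = 10000/1270000000 = 0.00787402 ms.
Per-hop propagation t_prop = 5400000/197000000 = 27.4112 ms.
Pipeline fill: first packet needs 3·t_tx to clear all hops; remaining 195 packets each add one t_tx.
Total = (3+196-1)·t_tx + 3·t_prop = 198·0.00787402 + 3·27.4112 = 83.8 ms.

83.8 ms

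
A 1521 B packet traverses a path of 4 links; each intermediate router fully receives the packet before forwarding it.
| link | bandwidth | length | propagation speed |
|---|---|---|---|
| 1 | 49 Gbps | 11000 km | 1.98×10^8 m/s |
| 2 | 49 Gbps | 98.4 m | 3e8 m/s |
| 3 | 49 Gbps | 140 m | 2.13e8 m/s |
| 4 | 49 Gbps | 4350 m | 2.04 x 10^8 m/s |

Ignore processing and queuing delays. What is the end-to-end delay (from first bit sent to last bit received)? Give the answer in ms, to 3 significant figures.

55.6 ms

L = 1521 × 8 = 12168 bits.
Transmission delay per hop = L/R = 12168/49000000000 = 0.000248327 ms; 4 hops → 0.000993306 ms.
Propagation delays (d/s per hop): 55.5556, 0.000328, 0.000657277, 0.0213235 ms; sum = 55.5779 ms.
End-to-end = 55.6 ms.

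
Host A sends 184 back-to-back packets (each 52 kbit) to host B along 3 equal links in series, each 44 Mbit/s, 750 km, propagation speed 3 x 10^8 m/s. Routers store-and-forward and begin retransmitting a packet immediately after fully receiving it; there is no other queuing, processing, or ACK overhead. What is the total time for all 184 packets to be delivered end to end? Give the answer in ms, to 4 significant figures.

Per-hop transmission t_tx = L/R = 52000/44000000 = 1.18182 ms.
Per-hop propagation t_prop = 750000/300000000 = 2.5 ms.
Pipeline fill: first packet needs 3·t_tx to clear all hops; remaining 183 packets each add one t_tx.
Total = (3+184-1)·t_tx + 3·t_prop = 186·1.18182 + 3·2.5 = 227.3 ms.

227.3 ms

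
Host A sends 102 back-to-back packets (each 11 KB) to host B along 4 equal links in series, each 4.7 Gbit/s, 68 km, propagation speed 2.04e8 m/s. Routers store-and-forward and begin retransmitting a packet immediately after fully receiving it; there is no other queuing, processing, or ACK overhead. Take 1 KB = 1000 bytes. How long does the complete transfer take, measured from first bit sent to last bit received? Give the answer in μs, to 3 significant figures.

Per-hop transmission t_tx = L/R = 88000/4700000000 = 18.7234 μs.
Per-hop propagation t_prop = 68000/204000000 = 333.333 μs.
Pipeline fill: first packet needs 4·t_tx to clear all hops; remaining 101 packets each add one t_tx.
Total = (4+102-1)·t_tx + 4·t_prop = 105·18.7234 + 4·333.333 = 3300 μs.

3300 μs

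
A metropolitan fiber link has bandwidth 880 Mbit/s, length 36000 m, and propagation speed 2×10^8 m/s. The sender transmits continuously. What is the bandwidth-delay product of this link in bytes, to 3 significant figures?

19800 bytes

Propagation delay = 36000 / 200000000 = 0.00018 s.
BDP = R × t_prop = 880000000 × 0.00018 = 158400 bits.
In bytes: 158400/8 = 19800 bytes.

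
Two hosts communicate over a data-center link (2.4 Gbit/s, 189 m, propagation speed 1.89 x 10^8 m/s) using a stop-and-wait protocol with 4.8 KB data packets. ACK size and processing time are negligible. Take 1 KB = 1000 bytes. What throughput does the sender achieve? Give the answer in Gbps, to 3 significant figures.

t_tx = L/R = 38400/2400000000 = 1.6e-05 s.
t_prop = 189/189000000 = 1e-06 s; RTT = 2e-06 s.
Cycle = t_tx + RTT = 1.8e-05 s.
Throughput = L / cycle = 38400 / 1.8e-05 = 2.13 Gbps.

2.13 Gbps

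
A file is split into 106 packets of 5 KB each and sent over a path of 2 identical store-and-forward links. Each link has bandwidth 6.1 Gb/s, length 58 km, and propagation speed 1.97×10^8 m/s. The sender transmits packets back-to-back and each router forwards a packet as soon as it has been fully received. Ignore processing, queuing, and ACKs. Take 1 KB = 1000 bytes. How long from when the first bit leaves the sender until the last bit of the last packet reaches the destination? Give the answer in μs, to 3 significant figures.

Per-hop transmission t_tx = L/R = 40000/6100000000 = 6.55738 μs.
Per-hop propagation t_prop = 58000/197000000 = 294.416 μs.
Pipeline fill: first packet needs 2·t_tx to clear all hops; remaining 105 packets each add one t_tx.
Total = (2+106-1)·t_tx + 2·t_prop = 107·6.55738 + 2·294.416 = 1290 μs.

1290 μs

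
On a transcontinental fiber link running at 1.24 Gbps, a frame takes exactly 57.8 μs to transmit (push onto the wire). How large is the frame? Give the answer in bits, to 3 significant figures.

L = R × t_tx = 1240000000 b/s × 5.78e-05 s = 71672 bits.

71700 bits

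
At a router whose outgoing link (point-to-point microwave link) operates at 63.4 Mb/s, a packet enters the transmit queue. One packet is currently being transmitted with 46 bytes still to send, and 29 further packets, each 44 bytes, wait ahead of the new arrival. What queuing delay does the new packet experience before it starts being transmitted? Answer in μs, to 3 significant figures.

167 μs

Each queued packet: L/R = 352/63400000 = 5.55205 μs.
29 queued → 161.009 μs.
Plus remaining 368 bits of current packet: 5.80442 μs.
Queuing delay = 167 μs.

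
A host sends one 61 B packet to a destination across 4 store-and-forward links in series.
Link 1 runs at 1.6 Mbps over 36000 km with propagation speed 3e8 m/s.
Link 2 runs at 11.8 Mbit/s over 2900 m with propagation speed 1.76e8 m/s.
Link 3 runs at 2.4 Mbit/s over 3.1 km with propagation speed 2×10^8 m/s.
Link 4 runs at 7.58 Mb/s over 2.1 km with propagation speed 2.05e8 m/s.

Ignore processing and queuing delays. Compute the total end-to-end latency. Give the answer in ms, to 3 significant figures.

L = 61 × 8 = 488 bits.
Transmission delays (L/R per hop): 0.305, 0.0413559, 0.203333, 0.0643799 ms; sum = 0.614069 ms.
Propagation delays (d/s per hop): 120, 0.0164773, 0.0155, 0.0102439 ms; sum = 120.042 ms.
End-to-end = 121 ms.

121 ms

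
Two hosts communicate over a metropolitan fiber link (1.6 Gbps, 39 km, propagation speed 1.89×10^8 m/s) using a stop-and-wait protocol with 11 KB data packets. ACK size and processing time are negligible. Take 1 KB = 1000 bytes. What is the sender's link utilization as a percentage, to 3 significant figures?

t_tx = L/R = 88000/1600000000 = 5.5e-05 s.
t_prop = 39000/189000000 = 0.000206349 s; RTT = 0.000412698 s.
Cycle = t_tx + RTT = 0.000467698 s.
Utilization = t_tx / cycle = 5.5e-05/0.000467698 = 11.8 %.

11.8 %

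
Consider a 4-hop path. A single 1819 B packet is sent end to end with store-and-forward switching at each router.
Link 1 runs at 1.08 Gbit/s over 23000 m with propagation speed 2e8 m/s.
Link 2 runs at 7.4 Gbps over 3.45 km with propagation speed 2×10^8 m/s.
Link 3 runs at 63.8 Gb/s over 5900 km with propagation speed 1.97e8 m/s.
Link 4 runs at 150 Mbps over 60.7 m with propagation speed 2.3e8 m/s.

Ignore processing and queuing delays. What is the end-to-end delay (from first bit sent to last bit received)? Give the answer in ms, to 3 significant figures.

30.2 ms

L = 1819 × 8 = 14552 bits.
Transmission delays (L/R per hop): 0.0134741, 0.00196649, 0.000228088, 0.0970133 ms; sum = 0.112682 ms.
Propagation delays (d/s per hop): 0.115, 0.01725, 29.9492, 0.000263913 ms; sum = 30.0818 ms.
End-to-end = 30.2 ms.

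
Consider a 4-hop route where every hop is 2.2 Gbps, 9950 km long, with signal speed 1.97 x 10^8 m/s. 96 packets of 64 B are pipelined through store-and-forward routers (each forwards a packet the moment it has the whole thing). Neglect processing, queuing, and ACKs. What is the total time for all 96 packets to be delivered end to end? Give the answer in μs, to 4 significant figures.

202100 μs

Per-hop transmission t_tx = L/R = 512/2200000000 = 0.232727 μs.
Per-hop propagation t_prop = 9950000/197000000 = 50507.6 μs.
Pipeline fill: first packet needs 4·t_tx to clear all hops; remaining 95 packets each add one t_tx.
Total = (4+96-1)·t_tx + 4·t_prop = 99·0.232727 + 4·50507.6 = 202100 μs.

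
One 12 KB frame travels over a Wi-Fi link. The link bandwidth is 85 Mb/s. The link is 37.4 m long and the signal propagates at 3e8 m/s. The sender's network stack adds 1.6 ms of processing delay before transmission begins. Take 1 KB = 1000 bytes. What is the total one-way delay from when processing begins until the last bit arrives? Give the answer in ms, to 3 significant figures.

L = 96000 bits.
Transmission delay = L/R = 96000 / 85000000 = 1.12941 ms.
Propagation delay = d/s = 37.4 m / 300000000 m/s = 0.000124667 ms.
Plus processing delay 1.6 ms = 1.6 ms.
Total = 2.73 ms.

2.73 ms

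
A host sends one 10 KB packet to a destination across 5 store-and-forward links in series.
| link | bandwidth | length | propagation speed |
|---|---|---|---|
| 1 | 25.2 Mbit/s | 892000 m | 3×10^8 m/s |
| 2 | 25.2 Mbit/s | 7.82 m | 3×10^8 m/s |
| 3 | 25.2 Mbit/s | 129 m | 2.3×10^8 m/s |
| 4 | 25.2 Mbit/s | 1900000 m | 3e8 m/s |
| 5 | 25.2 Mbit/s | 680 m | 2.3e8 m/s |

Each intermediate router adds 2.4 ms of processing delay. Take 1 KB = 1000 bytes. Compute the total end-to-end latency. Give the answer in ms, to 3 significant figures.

34.8 ms

L = 80000 bits.
Transmission delay per hop = L/R = 80000/25200000 = 3.1746 ms; 5 hops → 15.873 ms.
Propagation delays (d/s per hop): 2.97333, 2.60667e-05, 0.00056087, 6.33333, 0.00295652 ms; sum = 9.31021 ms.
Processing at 4 router(s): 4 × 2.4 ms = 9.6 ms.
End-to-end = 34.8 ms.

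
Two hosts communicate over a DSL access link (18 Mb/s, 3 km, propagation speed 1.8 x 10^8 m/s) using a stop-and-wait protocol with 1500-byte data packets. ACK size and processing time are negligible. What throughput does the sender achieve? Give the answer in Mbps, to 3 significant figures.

t_tx = L/R = 12000/18000000 = 0.000666667 s.
t_prop = 3000/180000000 = 1.66667e-05 s; RTT = 3.33333e-05 s.
Cycle = t_tx + RTT = 0.0007 s.
Throughput = L / cycle = 12000 / 0.0007 = 17.1 Mbps.

17.1 Mbps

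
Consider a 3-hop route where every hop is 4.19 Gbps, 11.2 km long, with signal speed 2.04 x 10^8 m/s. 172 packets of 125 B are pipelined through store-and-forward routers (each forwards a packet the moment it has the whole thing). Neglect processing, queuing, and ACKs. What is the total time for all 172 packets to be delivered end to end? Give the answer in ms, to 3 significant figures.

0.206 ms

Per-hop transmission t_tx = L/R = 1000/4.19e+09 = 0.000238663 ms.
Per-hop propagation t_prop = 11200/204000000 = 0.054902 ms.
Pipeline fill: first packet needs 3·t_tx to clear all hops; remaining 171 packets each add one t_tx.
Total = (3+172-1)·t_tx + 3·t_prop = 174·0.000238663 + 3·0.054902 = 0.206 ms.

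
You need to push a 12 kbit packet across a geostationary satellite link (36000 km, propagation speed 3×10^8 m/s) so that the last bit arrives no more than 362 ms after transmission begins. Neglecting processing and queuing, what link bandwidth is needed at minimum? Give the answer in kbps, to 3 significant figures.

Propagation delay = 36000000 / 300000000 = 120 ms.
Transmission budget = 362 − 120 = 242 ms.
R ≥ L / t_tx = 12000 bits / 0.242 s = 49.6 kbps.

49.6 kbps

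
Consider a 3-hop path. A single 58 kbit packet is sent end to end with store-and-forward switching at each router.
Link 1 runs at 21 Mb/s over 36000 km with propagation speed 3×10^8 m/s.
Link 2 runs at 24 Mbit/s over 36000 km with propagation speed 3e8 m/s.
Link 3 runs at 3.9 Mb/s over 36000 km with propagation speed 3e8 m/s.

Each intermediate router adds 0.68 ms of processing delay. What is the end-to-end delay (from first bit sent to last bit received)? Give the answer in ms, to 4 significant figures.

L = 58000 bits.
Transmission delays (L/R per hop): 2.7619, 2.41667, 14.8718 ms; sum = 20.0504 ms.
Propagation delays (d/s per hop): 120, 120, 120 ms; sum = 360 ms.
Processing at 2 router(s): 2 × 0.68 ms = 1.36 ms.
End-to-end = 381.4 ms.

381.4 ms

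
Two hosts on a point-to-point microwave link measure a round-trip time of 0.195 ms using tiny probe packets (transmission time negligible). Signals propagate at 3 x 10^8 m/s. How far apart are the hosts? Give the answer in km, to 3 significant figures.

29.3 km

One-way propagation = RTT/2 = 0.0975 ms.
d = s × t = 300000000 × 9.75e-05 = 29.3 km.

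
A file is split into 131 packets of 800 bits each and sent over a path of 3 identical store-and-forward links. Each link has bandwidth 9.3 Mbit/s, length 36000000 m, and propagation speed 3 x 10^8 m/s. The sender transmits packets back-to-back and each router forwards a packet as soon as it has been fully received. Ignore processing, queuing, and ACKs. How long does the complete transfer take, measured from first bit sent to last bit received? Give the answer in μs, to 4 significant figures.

Per-hop transmission t_tx = L/R = 800/9300000 = 86.0215 μs.
Per-hop propagation t_prop = 36000000/300000000 = 120000 μs.
Pipeline fill: first packet needs 3·t_tx to clear all hops; remaining 130 packets each add one t_tx.
Total = (3+131-1)·t_tx + 3·t_prop = 133·86.0215 + 3·120000 = 371400 μs.

371400 μs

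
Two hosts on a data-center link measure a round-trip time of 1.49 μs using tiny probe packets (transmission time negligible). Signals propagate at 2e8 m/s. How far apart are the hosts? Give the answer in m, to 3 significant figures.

149 m

One-way propagation = RTT/2 = 0.745 μs.
d = s × t = 200000000 × 7.45e-07 = 149 m.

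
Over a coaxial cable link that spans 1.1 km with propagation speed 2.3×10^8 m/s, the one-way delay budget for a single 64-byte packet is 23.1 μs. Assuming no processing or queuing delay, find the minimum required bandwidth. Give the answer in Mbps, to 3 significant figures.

L = 512 bits.
Propagation delay = 1100 / 2.3e+08 = 4.78261 μs.
Transmission budget = 23.1 − 4.78261 = 18.3174 μs.
R ≥ L / t_tx = 512 bits / 1.83174e-05 s = 28.0 Mbps.

28.0 Mbps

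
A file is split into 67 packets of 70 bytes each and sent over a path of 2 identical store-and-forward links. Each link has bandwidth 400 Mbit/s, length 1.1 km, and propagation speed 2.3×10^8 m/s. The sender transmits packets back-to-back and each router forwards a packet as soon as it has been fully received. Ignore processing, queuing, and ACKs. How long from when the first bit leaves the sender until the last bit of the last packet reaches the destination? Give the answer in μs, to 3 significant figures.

105 μs

Per-hop transmission t_tx = L/R = 560/400000000 = 1.4 μs.
Per-hop propagation t_prop = 1100/2.3e+08 = 4.78261 μs.
Pipeline fill: first packet needs 2·t_tx to clear all hops; remaining 66 packets each add one t_tx.
Total = (2+67-1)·t_tx + 2·t_prop = 68·1.4 + 2·4.78261 = 105 μs.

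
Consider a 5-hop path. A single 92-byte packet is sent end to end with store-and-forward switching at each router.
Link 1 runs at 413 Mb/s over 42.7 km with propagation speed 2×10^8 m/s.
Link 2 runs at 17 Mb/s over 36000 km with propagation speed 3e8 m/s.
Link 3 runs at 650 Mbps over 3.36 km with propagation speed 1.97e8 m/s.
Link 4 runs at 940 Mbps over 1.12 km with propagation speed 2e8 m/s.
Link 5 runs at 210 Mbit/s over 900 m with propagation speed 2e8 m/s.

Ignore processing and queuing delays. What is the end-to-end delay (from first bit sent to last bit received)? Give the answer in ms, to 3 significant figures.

120 ms

L = 92 × 8 = 736 bits.
Transmission delays (L/R per hop): 0.00178208, 0.0432941, 0.00113231, 0.000782979, 0.00350476 ms; sum = 0.0504962 ms.
Propagation delays (d/s per hop): 0.2135, 120, 0.0170558, 0.0056, 0.0045 ms; sum = 120.241 ms.
End-to-end = 120 ms.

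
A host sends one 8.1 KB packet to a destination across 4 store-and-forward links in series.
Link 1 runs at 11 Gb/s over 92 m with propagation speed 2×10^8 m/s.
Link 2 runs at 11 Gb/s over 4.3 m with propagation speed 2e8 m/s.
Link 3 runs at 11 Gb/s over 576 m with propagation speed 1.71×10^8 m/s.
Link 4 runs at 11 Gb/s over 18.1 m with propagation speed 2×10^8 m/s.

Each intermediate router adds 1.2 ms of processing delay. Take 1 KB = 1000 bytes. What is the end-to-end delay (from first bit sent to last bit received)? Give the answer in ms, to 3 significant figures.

3.63 ms

L = 64800 bits.
Transmission delay per hop = L/R = 64800/11000000000 = 0.00589091 ms; 4 hops → 0.0235636 ms.
Propagation delays (d/s per hop): 0.00046, 2.15e-05, 0.00336842, 9.05e-05 ms; sum = 0.00394042 ms.
Processing at 3 router(s): 3 × 1.2 ms = 3.6 ms.
End-to-end = 3.63 ms.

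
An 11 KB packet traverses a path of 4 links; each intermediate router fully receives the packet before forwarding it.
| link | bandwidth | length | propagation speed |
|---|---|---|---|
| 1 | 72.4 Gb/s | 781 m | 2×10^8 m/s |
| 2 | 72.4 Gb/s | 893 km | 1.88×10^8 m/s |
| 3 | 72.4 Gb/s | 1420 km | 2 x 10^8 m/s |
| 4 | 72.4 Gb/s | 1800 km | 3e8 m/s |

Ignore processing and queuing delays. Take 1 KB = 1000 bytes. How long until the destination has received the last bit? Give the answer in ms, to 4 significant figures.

17.86 ms

L = 88000 bits.
Transmission delay per hop = L/R = 88000/72400000000 = 0.00121547 ms; 4 hops → 0.00486188 ms.
Propagation delays (d/s per hop): 0.003905, 4.75, 7.1, 6 ms; sum = 17.8539 ms.
End-to-end = 17.86 ms.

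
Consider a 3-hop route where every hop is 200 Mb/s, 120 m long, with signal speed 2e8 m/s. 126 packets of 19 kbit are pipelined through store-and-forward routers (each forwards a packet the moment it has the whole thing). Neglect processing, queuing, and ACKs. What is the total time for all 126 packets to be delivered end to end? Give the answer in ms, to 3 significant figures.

Per-hop transmission t_tx = L/R = 19000/200000000 = 0.095 ms.
Per-hop propagation t_prop = 120/200000000 = 0.0006 ms.
Pipeline fill: first packet needs 3·t_tx to clear all hops; remaining 125 packets each add one t_tx.
Total = (3+126-1)·t_tx + 3·t_prop = 128·0.095 + 3·0.0006 = 12.2 ms.

12.2 ms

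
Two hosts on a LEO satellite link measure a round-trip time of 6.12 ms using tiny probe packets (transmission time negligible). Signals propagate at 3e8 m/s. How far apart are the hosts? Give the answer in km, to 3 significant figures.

One-way propagation = RTT/2 = 3.06 ms.
d = s × t = 300000000 × 0.00306 = 918 km.

918 km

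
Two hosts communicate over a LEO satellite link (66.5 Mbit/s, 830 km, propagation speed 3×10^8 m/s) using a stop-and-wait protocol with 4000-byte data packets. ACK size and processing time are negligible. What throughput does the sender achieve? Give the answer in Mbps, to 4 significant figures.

5.320 Mbps

t_tx = L/R = 32000/66500000 = 0.000481203 s.
t_prop = 830000/300000000 = 0.00276667 s; RTT = 0.00553333 s.
Cycle = t_tx + RTT = 0.00601454 s.
Throughput = L / cycle = 32000 / 0.00601454 = 5.320 Mbps.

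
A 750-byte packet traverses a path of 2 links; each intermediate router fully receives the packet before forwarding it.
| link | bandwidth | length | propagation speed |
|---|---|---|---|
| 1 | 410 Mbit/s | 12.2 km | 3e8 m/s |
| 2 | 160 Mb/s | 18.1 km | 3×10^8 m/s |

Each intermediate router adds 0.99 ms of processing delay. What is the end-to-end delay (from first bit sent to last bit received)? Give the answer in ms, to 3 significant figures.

L = 750 × 8 = 6000 bits.
Transmission delays (L/R per hop): 0.0146341, 0.0375 ms; sum = 0.0521341 ms.
Propagation delays (d/s per hop): 0.0406667, 0.0603333 ms; sum = 0.101 ms.
Processing at 1 router(s): 1 × 0.99 ms = 0.99 ms.
End-to-end = 1.14 ms.

1.14 ms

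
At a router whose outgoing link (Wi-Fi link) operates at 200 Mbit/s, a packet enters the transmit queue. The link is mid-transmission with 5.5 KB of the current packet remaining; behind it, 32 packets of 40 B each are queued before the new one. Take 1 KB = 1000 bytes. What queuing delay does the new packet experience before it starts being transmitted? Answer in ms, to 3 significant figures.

Each queued packet: L/R = 320/200000000 = 0.0016 ms.
32 queued → 0.0512 ms.
Plus remaining 44000 bits of current packet: 0.22 ms.
Queuing delay = 0.271 ms.

0.271 ms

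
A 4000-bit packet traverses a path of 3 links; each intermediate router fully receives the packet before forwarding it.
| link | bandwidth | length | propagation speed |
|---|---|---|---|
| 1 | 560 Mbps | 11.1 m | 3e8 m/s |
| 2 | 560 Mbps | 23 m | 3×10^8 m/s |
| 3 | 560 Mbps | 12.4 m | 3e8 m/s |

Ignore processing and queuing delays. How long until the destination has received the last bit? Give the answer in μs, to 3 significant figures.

21.6 μs

Transmission delay per hop = L/R = 4000/560000000 = 7.14286 μs; 3 hops → 21.4286 μs.
Propagation delays (d/s per hop): 0.037, 0.0766667, 0.0413333 μs; sum = 0.155 μs.
End-to-end = 21.6 μs.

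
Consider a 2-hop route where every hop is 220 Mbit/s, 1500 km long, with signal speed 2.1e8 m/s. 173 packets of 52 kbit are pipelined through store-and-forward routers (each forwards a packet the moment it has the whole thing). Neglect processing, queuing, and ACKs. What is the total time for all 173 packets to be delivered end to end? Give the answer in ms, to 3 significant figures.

Per-hop transmission t_tx = L/R = 52000/220000000 = 0.236364 ms.
Per-hop propagation t_prop = 1500000/210000000 = 7.14286 ms.
Pipeline fill: first packet needs 2·t_tx to clear all hops; remaining 172 packets each add one t_tx.
Total = (2+173-1)·t_tx + 2·t_prop = 174·0.236364 + 2·7.14286 = 55.4 ms.

55.4 ms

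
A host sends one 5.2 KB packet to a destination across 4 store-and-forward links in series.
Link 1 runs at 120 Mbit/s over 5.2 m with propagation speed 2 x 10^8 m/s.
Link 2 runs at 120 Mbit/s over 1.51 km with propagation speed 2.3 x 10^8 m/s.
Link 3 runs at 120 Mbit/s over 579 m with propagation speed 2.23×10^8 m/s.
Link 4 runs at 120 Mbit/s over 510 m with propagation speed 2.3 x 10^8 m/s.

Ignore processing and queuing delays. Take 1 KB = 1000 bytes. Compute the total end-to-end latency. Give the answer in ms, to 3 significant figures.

1.40 ms

L = 41600 bits.
Transmission delay per hop = L/R = 41600/120000000 = 0.346667 ms; 4 hops → 1.38667 ms.
Propagation delays (d/s per hop): 2.6e-05, 0.00656522, 0.00259641, 0.00221739 ms; sum = 0.011405 ms.
End-to-end = 1.40 ms.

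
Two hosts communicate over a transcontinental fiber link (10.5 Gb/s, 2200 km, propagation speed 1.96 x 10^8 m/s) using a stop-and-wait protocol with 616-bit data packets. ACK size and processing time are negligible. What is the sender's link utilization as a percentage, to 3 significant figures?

t_tx = L/R = 616/10500000000 = 5.86667e-08 s.
t_prop = 2200000/196000000 = 0.0112245 s; RTT = 0.022449 s.
Cycle = t_tx + RTT = 0.022449 s.
Utilization = t_tx / cycle = 5.86667e-08/0.022449 = 0.000261 %.

0.000261 %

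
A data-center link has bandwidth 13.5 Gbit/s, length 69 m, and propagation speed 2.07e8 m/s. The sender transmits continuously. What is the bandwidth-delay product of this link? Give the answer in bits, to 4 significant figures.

4500 bits

Propagation delay = 69 / 2.07e+08 = 3.33333e-07 s.
BDP = R × t_prop = 13500000000 × 3.33333e-07 = 4500 bits.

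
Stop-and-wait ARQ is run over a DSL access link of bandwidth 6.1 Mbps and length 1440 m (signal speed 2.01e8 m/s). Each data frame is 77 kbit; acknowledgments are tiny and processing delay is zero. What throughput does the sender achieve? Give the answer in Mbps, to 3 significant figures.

t_tx = L/R = 77000/6100000 = 0.012623 s.
t_prop = 1440/2.01e+08 = 7.16418e-06 s; RTT = 1.43284e-05 s.
Cycle = t_tx + RTT = 0.0126373 s.
Throughput = L / cycle = 77000 / 0.0126373 = 6.09 Mbps.

6.09 Mbps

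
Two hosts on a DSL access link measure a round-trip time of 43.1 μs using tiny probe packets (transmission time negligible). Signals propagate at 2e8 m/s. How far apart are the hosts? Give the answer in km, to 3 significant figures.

One-way propagation = RTT/2 = 21.55 μs.
d = s × t = 200000000 × 2.155e-05 = 4.31 km.

4.31 km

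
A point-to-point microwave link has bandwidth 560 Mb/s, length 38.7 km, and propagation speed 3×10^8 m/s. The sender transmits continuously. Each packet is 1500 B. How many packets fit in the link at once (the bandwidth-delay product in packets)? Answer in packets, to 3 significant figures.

Propagation delay = 38700 / 300000000 = 0.000129 s.
BDP = R × t_prop = 560000000 × 0.000129 = 72240 bits.
In packets of 12000 bits: 6.02 packets.

6.02 packets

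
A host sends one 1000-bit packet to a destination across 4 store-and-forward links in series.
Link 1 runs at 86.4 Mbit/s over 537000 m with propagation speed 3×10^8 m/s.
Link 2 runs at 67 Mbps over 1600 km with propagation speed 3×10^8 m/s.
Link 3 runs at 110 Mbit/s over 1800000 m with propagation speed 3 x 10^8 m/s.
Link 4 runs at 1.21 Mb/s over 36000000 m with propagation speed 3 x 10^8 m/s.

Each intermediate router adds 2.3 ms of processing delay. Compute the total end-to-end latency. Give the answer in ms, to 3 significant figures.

Transmission delays (L/R per hop): 0.0115741, 0.0149254, 0.00909091, 0.826446 ms; sum = 0.862037 ms.
Propagation delays (d/s per hop): 1.79, 5.33333, 6, 120 ms; sum = 133.123 ms.
Processing at 3 router(s): 3 × 2.3 ms = 6.9 ms.
End-to-end = 141 ms.

141 ms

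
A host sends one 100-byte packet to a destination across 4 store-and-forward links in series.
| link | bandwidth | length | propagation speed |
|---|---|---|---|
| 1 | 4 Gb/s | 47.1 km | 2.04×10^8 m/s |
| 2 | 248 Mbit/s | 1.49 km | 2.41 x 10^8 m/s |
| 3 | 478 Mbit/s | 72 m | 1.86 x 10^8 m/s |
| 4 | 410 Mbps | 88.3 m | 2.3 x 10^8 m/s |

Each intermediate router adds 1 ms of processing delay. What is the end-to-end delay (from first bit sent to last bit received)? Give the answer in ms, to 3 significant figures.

L = 100 × 8 = 800 bits.
Transmission delays (L/R per hop): 0.0002, 0.00322581, 0.00167364, 0.00195122 ms; sum = 0.00705067 ms.
Propagation delays (d/s per hop): 0.230882, 0.00618257, 0.000387097, 0.000383913 ms; sum = 0.237836 ms.
Processing at 3 router(s): 3 × 1 ms = 3 ms.
End-to-end = 3.24 ms.

3.24 ms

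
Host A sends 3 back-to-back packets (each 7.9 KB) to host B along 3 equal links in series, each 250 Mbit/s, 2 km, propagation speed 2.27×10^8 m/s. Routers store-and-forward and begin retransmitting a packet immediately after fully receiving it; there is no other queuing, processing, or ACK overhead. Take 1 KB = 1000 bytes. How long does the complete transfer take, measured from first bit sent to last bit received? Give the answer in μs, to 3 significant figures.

1290 μs

Per-hop transmission t_tx = L/R = 63200/250000000 = 252.8 μs.
Per-hop propagation t_prop = 2000/227000000 = 8.81057 μs.
Pipeline fill: first packet needs 3·t_tx to clear all hops; remaining 2 packets each add one t_tx.
Total = (3+3-1)·t_tx + 3·t_prop = 5·252.8 + 3·8.81057 = 1290 μs.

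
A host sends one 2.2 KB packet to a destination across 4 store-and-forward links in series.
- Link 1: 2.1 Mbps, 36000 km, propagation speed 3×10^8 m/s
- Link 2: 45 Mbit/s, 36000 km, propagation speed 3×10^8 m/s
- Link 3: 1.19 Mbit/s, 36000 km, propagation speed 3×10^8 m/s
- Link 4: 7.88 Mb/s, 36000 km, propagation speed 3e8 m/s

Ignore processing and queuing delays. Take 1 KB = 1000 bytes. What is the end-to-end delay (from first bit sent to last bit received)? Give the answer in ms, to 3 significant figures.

506 ms

L = 17600 bits.
Transmission delays (L/R per hop): 8.38095, 0.391111, 14.7899, 2.2335 ms; sum = 25.7955 ms.
Propagation delays (d/s per hop): 120, 120, 120, 120 ms; sum = 480 ms.
End-to-end = 506 ms.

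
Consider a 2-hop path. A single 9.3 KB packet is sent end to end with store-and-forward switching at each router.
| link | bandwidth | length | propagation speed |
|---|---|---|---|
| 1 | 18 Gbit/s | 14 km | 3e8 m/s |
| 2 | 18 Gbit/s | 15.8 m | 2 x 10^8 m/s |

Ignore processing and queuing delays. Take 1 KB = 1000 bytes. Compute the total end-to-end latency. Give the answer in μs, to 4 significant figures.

L = 74400 bits.
Transmission delay per hop = L/R = 74400/18000000000 = 4.13333 μs; 2 hops → 8.26667 μs.
Propagation delays (d/s per hop): 46.6667, 0.079 μs; sum = 46.7457 μs.
End-to-end = 55.01 μs.

55.01 μs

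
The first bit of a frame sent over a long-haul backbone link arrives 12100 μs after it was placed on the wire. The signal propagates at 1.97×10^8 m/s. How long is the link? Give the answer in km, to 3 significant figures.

d = s × t_prop = 197000000 × 0.0121 = 2380 km.

2380 km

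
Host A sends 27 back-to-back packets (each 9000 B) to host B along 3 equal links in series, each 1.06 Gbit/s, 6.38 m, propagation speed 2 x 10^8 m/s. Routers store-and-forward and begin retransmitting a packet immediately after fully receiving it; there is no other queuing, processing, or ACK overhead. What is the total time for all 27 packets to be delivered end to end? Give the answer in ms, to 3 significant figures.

1.97 ms

Per-hop transmission t_tx = L/R = 72000/1060000000 = 0.0679245 ms.
Per-hop propagation t_prop = 6.38/200000000 = 3.19e-05 ms.
Pipeline fill: first packet needs 3·t_tx to clear all hops; remaining 26 packets each add one t_tx.
Total = (3+27-1)·t_tx + 3·t_prop = 29·0.0679245 + 3·3.19e-05 = 1.97 ms.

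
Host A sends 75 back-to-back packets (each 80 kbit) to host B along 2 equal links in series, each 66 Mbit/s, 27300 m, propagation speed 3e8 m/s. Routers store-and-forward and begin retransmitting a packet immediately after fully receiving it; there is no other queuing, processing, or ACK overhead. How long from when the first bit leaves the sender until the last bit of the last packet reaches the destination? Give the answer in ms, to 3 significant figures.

Per-hop transmission t_tx = L/R = 80000/66000000 = 1.21212 ms.
Per-hop propagation t_prop = 27300/300000000 = 0.091 ms.
Pipeline fill: first packet needs 2·t_tx to clear all hops; remaining 74 packets each add one t_tx.
Total = (2+75-1)·t_tx + 2·t_prop = 76·1.21212 + 2·0.091 = 92.3 ms.

92.3 ms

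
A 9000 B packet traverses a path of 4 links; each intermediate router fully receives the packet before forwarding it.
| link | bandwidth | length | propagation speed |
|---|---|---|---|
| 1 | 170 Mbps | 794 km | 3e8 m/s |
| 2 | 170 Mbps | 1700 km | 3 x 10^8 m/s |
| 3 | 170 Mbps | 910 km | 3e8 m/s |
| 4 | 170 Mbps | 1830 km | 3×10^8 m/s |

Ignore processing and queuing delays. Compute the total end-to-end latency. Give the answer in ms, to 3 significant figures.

L = 9000 × 8 = 72000 bits.
Transmission delay per hop = L/R = 72000/170000000 = 0.423529 ms; 4 hops → 1.69412 ms.
Propagation delays (d/s per hop): 2.64667, 5.66667, 3.03333, 6.1 ms; sum = 17.4467 ms.
End-to-end = 19.1 ms.

19.1 ms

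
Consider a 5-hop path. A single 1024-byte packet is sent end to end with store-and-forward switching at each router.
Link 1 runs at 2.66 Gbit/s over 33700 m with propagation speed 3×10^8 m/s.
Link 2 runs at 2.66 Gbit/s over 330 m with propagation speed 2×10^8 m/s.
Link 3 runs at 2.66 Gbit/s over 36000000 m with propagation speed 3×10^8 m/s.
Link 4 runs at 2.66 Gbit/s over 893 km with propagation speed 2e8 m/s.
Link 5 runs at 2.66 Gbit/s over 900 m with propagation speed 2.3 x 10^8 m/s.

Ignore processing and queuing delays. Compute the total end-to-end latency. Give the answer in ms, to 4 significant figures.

L = 1024 × 8 = 8192 bits.
Transmission delay per hop = L/R = 8192/2660000000 = 0.0030797 ms; 5 hops → 0.0153985 ms.
Propagation delays (d/s per hop): 0.112333, 0.00165, 120, 4.465, 0.00391304 ms; sum = 124.583 ms.
End-to-end = 124.6 ms.

124.6 ms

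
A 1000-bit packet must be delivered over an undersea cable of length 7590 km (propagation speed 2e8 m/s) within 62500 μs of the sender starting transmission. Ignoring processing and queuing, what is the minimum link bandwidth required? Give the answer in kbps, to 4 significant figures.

40.73 kbps

Propagation delay = 7590000 / 200000000 = 37950 μs.
Transmission budget = 62500 − 37950 = 24550 μs.
R ≥ L / t_tx = 1000 bits / 0.02455 s = 40.73 kbps.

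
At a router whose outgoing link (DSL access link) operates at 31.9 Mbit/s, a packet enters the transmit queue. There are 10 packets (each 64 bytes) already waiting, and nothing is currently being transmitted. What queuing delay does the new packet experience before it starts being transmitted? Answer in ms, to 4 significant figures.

Each queued packet: L/R = 512/31900000 = 0.0160502 ms.
10 queued → 0.160502 ms.
Queuing delay = 0.1605 ms.

0.1605 ms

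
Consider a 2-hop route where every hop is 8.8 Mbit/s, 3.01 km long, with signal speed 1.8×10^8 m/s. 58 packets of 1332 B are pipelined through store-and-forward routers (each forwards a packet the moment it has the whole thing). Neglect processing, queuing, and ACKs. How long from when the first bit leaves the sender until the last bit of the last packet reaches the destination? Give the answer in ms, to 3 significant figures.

Per-hop transmission t_tx = L/R = 10656/8800000 = 1.21091 ms.
Per-hop propagation t_prop = 3010/180000000 = 0.0167222 ms.
Pipeline fill: first packet needs 2·t_tx to clear all hops; remaining 57 packets each add one t_tx.
Total = (2+58-1)·t_tx + 2·t_prop = 59·1.21091 + 2·0.0167222 = 71.5 ms.

71.5 ms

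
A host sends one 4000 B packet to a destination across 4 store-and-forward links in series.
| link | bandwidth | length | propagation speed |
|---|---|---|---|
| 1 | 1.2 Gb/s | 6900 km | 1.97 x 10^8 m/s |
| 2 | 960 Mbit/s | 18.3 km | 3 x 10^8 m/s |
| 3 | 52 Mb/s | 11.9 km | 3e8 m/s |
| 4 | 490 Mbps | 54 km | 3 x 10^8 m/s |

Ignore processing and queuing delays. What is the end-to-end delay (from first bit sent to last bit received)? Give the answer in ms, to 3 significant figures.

36.0 ms

L = 4000 × 8 = 32000 bits.
Transmission delays (L/R per hop): 0.0266667, 0.0333333, 0.615385, 0.0653061 ms; sum = 0.740691 ms.
Propagation delays (d/s per hop): 35.0254, 0.061, 0.0396667, 0.18 ms; sum = 35.306 ms.
End-to-end = 36.0 ms.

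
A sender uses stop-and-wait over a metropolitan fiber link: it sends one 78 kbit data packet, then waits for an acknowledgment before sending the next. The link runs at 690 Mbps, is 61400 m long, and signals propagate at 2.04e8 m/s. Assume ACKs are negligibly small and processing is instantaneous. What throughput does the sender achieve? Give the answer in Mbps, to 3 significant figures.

t_tx = L/R = 78000/690000000 = 0.000113043 s.
t_prop = 61400/204000000 = 0.00030098 s; RTT = 0.000601961 s.
Cycle = t_tx + RTT = 0.000715004 s.
Throughput = L / cycle = 78000 / 0.000715004 = 109 Mbps.

109 Mbps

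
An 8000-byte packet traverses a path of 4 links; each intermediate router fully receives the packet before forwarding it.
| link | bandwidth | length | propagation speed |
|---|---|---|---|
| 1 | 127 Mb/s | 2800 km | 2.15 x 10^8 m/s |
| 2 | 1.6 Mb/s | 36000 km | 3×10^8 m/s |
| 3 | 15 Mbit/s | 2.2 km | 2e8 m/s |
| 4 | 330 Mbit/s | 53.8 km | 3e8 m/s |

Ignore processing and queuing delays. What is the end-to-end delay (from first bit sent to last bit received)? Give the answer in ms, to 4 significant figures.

L = 8000 × 8 = 64000 bits.
Transmission delays (L/R per hop): 0.503937, 40, 4.26667, 0.193939 ms; sum = 44.9645 ms.
Propagation delays (d/s per hop): 13.0233, 120, 0.011, 0.179333 ms; sum = 133.214 ms.
End-to-end = 178.2 ms.

178.2 ms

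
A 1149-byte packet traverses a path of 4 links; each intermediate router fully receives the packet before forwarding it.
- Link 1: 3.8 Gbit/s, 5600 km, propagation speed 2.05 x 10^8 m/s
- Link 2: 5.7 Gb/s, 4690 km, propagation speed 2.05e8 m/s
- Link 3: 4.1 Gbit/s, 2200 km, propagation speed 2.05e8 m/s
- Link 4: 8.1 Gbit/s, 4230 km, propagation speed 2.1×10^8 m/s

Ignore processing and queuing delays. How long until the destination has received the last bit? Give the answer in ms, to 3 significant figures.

81.1 ms

L = 1149 × 8 = 9192 bits.
Transmission delays (L/R per hop): 0.00241895, 0.00161263, 0.00224195, 0.00113481 ms; sum = 0.00740834 ms.
Propagation delays (d/s per hop): 27.3171, 22.878, 10.7317, 20.1429 ms; sum = 81.0697 ms.
End-to-end = 81.1 ms.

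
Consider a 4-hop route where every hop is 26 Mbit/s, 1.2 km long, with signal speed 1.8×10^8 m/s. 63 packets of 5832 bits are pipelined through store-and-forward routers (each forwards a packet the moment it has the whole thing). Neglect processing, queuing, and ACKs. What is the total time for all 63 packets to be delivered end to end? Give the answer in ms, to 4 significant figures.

Per-hop transmission t_tx = L/R = 5832/26000000 = 0.224308 ms.
Per-hop propagation t_prop = 1200/180000000 = 0.00666667 ms.
Pipeline fill: first packet needs 4·t_tx to clear all hops; remaining 62 packets each add one t_tx.
Total = (4+63-1)·t_tx + 4·t_prop = 66·0.224308 + 4·0.00666667 = 14.83 ms.

14.83 ms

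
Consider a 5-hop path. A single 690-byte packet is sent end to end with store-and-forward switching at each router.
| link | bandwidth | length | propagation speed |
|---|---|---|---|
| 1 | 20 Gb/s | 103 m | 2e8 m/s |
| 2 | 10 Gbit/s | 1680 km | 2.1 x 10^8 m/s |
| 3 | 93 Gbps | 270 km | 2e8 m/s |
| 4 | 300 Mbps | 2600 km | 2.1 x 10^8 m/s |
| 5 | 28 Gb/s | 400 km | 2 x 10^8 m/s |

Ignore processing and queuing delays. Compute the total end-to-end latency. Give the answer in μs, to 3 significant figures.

23800 μs

L = 690 × 8 = 5520 bits.
Transmission delays (L/R per hop): 0.276, 0.552, 0.0593548, 18.4, 0.197143 μs; sum = 19.4845 μs.
Propagation delays (d/s per hop): 0.515, 8000, 1350, 12381, 2000 μs; sum = 23731.5 μs.
End-to-end = 23800 μs.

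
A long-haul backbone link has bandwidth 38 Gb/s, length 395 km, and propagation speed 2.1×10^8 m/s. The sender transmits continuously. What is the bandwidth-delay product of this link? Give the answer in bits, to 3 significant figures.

Propagation delay = 395000 / 210000000 = 0.00188095 s.
BDP = R × t_prop = 38000000000 × 0.00188095 = 71476200 bits.

71500000 bits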